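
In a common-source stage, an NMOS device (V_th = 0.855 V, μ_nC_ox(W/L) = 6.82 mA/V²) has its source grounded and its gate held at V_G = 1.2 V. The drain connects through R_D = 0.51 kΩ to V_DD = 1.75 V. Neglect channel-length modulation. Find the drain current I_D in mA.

I_D = 0.406 mA

V_GS = V_G = 1.2 V, so V_ov = 1.2 − 0.855 = 0.345 V.
Assume saturation: I_D = ½ k_n V_ov² = 0.5 × 6.82 × 0.345² = 0.406 mA, giving V_DS = V_DD − I_D R_D = 1.75 − 0.406 × 0.51 = 1.54 V.
V_DS = 1.54 V ≥ V_ov = 0.345 V, confirming saturation.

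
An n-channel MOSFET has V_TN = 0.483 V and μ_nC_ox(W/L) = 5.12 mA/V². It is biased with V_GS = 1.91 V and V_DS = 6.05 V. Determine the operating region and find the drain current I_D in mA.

V_ov = V_GS − V_TN = 1.91 − 0.483 = 1.43 V.
Since V_DS = 6.05 V ≥ V_ov = 1.43 V, the device is in saturation.
I_D = ½ k_n V_ov² = 0.5 × 5.12 × 1.43² = 5.21 mA.

Saturation; I_D = 5.21 mA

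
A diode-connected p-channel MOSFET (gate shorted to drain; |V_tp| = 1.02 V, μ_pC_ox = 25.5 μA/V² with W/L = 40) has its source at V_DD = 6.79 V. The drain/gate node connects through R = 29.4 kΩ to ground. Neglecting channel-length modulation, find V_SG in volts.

With gate tied to drain, V_SG = V_SD ≥ V_SG − |V_tp|, so the device is in saturation.
k_p = μ_pC_ox · (W/L) = 1.02 mA/V².
KCL at the drain: ½ k_p (V_SG − |V_tp|)² = (V_DD − V_SG)/R.
Let x = V_SG − 1.02. Then 15 x² + x − 5.77 = 0, giving x = 0.588 V (positive root), so V_SG = 1.61 V.
I_D = (V_DD − V_SG)/R = (6.79 − 1.61) / 29.4 = 0.176 mA.

V_SG = 1.61 V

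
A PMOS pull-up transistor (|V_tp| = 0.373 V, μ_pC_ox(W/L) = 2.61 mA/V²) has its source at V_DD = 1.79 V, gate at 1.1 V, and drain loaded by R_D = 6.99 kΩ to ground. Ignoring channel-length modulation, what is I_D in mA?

V_SG = V_DD − V_G = 1.79 − 1.1 = 0.69 V, so V_ov = 0.69 − 0.373 = 0.317 V.
Assume saturation: I_D = ½ k_p V_ov² = 0.5 × 2.61 × 0.317² = 0.131 mA, giving V_SD = V_DD − I_D R_D = 1.79 − 0.131 × 6.99 = 0.873 V.
V_SD = 0.873 V ≥ V_ov = 0.317 V, confirming saturation.

I_D = 0.131 mA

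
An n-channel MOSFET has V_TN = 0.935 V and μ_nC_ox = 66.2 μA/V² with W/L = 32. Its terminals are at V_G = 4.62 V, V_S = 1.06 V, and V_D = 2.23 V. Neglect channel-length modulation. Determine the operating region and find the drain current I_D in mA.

Triode; I_D = 5.06 mA

V_GS = V_G − V_S = 4.62 − 1.06 = 3.56 V; V_DS = V_D − V_S = 2.23 − 1.06 = 1.17 V.
k_n = μ_nC_ox · (W/L) = 2.118 mA/V².
V_ov = V_GS − V_TN = 3.56 − 0.935 = 2.62 V.
Since V_DS = 1.17 V < V_ov = 2.62 V, the device is in the triode region.
I_D = k_n [V_ov · V_DS − ½ V_DS²] = 2.118 × [2.62 × 1.17 − 0.5 × 1.17²] = 5.06 mA.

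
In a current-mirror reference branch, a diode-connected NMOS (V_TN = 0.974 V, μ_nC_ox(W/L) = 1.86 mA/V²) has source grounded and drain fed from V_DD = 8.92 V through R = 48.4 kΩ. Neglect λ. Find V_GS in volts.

V_GS = 1.38 V

With gate tied to drain, V_GS = V_DS ≥ V_GS − V_TN, so the device is in saturation.
KCL at the drain: ½ k_n (V_GS − V_TN)² = (V_DD − V_GS)/R.
Let x = V_GS − 0.974. Then 45 x² + x − 7.946 = 0, giving x = 0.409 V (positive root), so V_GS = 1.38 V.
I_D = (V_DD − V_GS)/R = (8.92 − 1.38) / 48.4 = 0.156 mA.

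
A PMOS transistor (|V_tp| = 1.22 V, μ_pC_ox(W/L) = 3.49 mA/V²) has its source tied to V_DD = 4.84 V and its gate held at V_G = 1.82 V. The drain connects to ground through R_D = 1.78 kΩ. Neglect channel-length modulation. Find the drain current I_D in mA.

I_D = 2.47 mA

V_SG = V_DD − V_G = 4.84 − 1.82 = 3.02 V, so V_ov = 3.02 − 1.22 = 1.8 V.
Assume saturation: I_D = ½ k_p V_ov² = 0.5 × 3.49 × 1.8² = 5.65 mA, giving V_SD = V_DD − I_D R_D = 4.84 − 5.65 × 1.78 = -5.22 V.
But -5.22 V < V_ov = 1.8 V, so the device is actually in triode.
In triode I_D = k_p[V_ov V_SD − ½ V_SD²] and I_D = (V_DD − V_SD)/R_D. Equating: 3.11 V_SD² − 12.18 V_SD + 4.84 = 0, giving V_SD = 0.449 V (the root below V_ov).
I_D = (4.84 − 0.449) / 1.78 = 2.47 mA.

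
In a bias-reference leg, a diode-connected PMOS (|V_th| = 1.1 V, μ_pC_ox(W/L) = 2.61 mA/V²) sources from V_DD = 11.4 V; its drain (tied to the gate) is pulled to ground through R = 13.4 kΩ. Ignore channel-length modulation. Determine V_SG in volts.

With gate tied to drain, V_SG = V_SD ≥ V_SG − |V_th|, so the device is in saturation.
KCL at the drain: ½ k_p (V_SG − |V_th|)² = (V_DD − V_SG)/R.
Let x = V_SG − 1.1. Then 17.5 x² + x − 10.3 = 0, giving x = 0.739 V (positive root), so V_SG = 1.84 V.
I_D = (V_DD − V_SG)/R = (11.4 − 1.84) / 13.4 = 0.713 mA.

V_SG = 1.84 V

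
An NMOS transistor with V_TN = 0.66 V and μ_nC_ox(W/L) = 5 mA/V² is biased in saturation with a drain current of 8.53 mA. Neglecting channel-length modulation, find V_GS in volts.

V_GS = 2.51 V

In saturation I_D = ½ k_n (V_GS − V_TN)², so V_GS − V_TN = √(2 I_D / k_n) = √(2 × 8.53 / 5) = 1.85 V.
V_GS = 0.66 + 1.85 = 2.51 V.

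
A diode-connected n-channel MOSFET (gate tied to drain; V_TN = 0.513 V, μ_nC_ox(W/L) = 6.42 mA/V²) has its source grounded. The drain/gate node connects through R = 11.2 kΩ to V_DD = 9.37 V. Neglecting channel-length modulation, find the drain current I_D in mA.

I_D = 0.748 mA

With gate tied to drain, V_GS = V_DS ≥ V_GS − V_TN, so the device is in saturation.
KCL at the drain: ½ k_n (V_GS − V_TN)² = (V_DD − V_GS)/R.
Let x = V_GS − 0.513. Then 36 x² + x − 8.857 = 0, giving x = 0.483 V (positive root), so V_GS = 0.996 V.
I_D = (V_DD − V_GS)/R = (9.37 − 0.996) / 11.2 = 0.748 mA.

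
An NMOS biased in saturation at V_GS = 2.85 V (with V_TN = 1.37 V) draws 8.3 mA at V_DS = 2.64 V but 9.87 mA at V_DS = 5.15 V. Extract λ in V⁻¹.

With V_GS fixed, I_D ∝ (1 + λ V_DS) in saturation, so I_D2/I_D1 = (1 + λ V_DS2)/(1 + λ V_DS1).
9.87/8.3 = 1.189 = (1 + 5.15 λ)/(1 + 2.64 λ).
Solving: λ (I_D1 V_DS2 − I_D2 V_DS1) = I_D2 − I_D1, so λ = (9.87 − 8.3) / (8.3 × 5.15 − 9.87 × 2.64) = 1.57 / 16.7 = 0.0941 V⁻¹.

λ = 0.0941 V⁻¹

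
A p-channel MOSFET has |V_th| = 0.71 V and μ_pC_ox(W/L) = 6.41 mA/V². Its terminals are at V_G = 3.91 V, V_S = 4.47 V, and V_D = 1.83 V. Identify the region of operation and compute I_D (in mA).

Cutoff; I_D = 0 mA

V_SG = V_S − V_G = 4.47 − 3.91 = 0.56 V; V_SD = V_S − V_D = 4.47 − 1.83 = 2.64 V.
V_SG = 0.56 V < |V_th| = 0.71 V, so the transistor is in cutoff.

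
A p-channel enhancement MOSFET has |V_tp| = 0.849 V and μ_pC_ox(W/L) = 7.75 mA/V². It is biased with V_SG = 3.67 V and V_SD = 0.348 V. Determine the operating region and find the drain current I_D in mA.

V_ov = V_SG − |V_tp| = 3.67 − 0.849 = 2.82 V.
Since V_SD = 0.348 V < V_ov = 2.82 V, the device is in the triode region.
I_D = k_p [V_ov · V_SD − ½ V_SD²] = 7.75 × [2.82 × 0.348 − 0.5 × 0.348²] = 7.14 mA.

Triode; I_D = 7.14 mA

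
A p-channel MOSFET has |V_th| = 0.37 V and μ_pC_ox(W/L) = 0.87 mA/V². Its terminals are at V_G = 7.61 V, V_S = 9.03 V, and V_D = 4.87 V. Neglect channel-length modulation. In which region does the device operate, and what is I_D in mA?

Saturation; I_D = 0.480 mA

V_SG = V_S − V_G = 9.03 − 7.61 = 1.42 V; V_SD = V_S − V_D = 9.03 − 4.87 = 4.16 V.
V_ov = V_SG − |V_th| = 1.42 − 0.37 = 1.05 V.
Since V_SD = 4.16 V ≥ V_ov = 1.05 V, the device is in saturation.
I_D = ½ k_p V_ov² = 0.5 × 0.87 × 1.05² = 0.48 mA.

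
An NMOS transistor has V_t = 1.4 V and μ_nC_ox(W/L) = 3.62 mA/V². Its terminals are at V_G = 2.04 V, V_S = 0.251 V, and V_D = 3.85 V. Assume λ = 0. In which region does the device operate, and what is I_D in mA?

V_GS = V_G − V_S = 2.04 − 0.251 = 1.79 V; V_DS = V_D − V_S = 3.85 − 0.251 = 3.6 V.
V_ov = V_GS − V_t = 1.79 − 1.4 = 0.389 V.
Since V_DS = 3.6 V ≥ V_ov = 0.389 V, the device is in saturation.
I_D = ½ k_n V_ov² = 0.5 × 3.62 × 0.389² = 0.274 mA.

Saturation; I_D = 0.274 mA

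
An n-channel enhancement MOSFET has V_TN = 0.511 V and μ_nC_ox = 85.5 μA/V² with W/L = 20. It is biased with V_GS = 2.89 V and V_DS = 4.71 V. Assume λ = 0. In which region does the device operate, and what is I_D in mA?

k_n = μ_nC_ox · (W/L) = 1.71 mA/V².
V_ov = V_GS − V_TN = 2.89 − 0.511 = 2.38 V.
Since V_DS = 4.71 V ≥ V_ov = 2.38 V, the device is in saturation.
I_D = ½ k_n V_ov² = 0.5 × 1.71 × 2.38² = 4.84 mA.

Saturation; I_D = 4.84 mA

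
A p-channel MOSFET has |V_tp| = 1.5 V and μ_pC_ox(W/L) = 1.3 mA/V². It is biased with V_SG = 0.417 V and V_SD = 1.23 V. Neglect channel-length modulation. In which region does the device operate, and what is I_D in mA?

Cutoff; I_D = 0 mA

V_SG = 0.417 V < |V_tp| = 1.5 V, so the transistor is in cutoff.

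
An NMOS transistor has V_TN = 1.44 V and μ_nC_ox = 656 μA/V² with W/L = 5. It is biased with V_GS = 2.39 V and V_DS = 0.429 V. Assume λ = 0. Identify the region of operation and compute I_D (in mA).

Triode; I_D = 1.03 mA

k_n = μ_nC_ox · (W/L) = 3.28 mA/V².
V_ov = V_GS − V_TN = 2.39 − 1.44 = 0.95 V.
Since V_DS = 0.429 V < V_ov = 0.95 V, the device is in the triode region.
I_D = k_n [V_ov · V_DS − ½ V_DS²] = 3.28 × [0.95 × 0.429 − 0.5 × 0.429²] = 1.03 mA.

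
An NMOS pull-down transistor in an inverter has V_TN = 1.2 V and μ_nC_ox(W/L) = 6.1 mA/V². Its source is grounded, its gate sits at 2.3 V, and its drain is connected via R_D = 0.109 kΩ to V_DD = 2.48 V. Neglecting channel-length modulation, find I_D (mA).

V_GS = V_G = 2.3 V, so V_ov = 2.3 − 1.2 = 1.1 V.
Assume saturation: I_D = ½ k_n V_ov² = 0.5 × 6.1 × 1.1² = 3.69 mA, giving V_DS = V_DD − I_D R_D = 2.48 − 3.69 × 0.109 = 2.08 V.
V_DS = 2.08 V ≥ V_ov = 1.1 V, confirming saturation.

I_D = 3.69 mA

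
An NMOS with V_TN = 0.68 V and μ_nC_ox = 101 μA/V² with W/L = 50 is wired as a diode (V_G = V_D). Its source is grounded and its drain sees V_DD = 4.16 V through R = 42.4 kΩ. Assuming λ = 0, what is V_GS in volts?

V_GS = 0.856 V

With gate tied to drain, V_GS = V_DS ≥ V_GS − V_TN, so the device is in saturation.
k_n = μ_nC_ox · (W/L) = 5.05 mA/V².
KCL at the drain: ½ k_n (V_GS − V_TN)² = (V_DD − V_GS)/R.
Let x = V_GS − 0.68. Then 107 x² + x − 3.48 = 0, giving x = 0.176 V (positive root), so V_GS = 0.856 V.
I_D = (V_DD − V_GS)/R = (4.16 − 0.856) / 42.4 = 0.0779 mA.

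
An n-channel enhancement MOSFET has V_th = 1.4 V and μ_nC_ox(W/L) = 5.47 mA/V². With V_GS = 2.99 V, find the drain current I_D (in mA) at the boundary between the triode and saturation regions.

At the boundary V_DS = V_ov = V_GS − V_th = 2.99 − 1.4 = 1.59 V.
I_D = ½ k_n V_ov² = 0.5 × 5.47 × 1.59² = 6.91 mA.

I_D = 6.91 mA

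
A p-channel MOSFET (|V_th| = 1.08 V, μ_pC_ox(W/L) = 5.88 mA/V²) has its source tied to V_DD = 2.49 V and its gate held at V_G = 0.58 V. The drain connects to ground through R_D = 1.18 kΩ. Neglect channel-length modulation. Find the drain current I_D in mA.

I_D = 1.69 mA

V_SG = V_DD − V_G = 2.49 − 0.58 = 1.91 V, so V_ov = 1.91 − 1.08 = 0.83 V.
Assume saturation: I_D = ½ k_p V_ov² = 0.5 × 5.88 × 0.83² = 2.03 mA, giving V_SD = V_DD − I_D R_D = 2.49 − 2.03 × 1.18 = 0.1 V.
But 0.1 V < V_ov = 0.83 V, so the device is actually in triode.
In triode I_D = k_p[V_ov V_SD − ½ V_SD²] and I_D = (V_DD − V_SD)/R_D. Equating: 3.47 V_SD² − 6.759 V_SD + 2.49 = 0, giving V_SD = 0.493 V (the root below V_ov).
I_D = (2.49 − 0.493) / 1.18 = 1.69 mA.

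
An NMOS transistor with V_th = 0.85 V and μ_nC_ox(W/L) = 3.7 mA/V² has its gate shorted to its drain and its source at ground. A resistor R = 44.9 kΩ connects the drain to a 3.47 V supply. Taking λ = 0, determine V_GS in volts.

V_GS = 1.02 V

With gate tied to drain, V_GS = V_DS ≥ V_GS − V_th, so the device is in saturation.
KCL at the drain: ½ k_n (V_GS − V_th)² = (V_DD − V_GS)/R.
Let x = V_GS − 0.85. Then 83.1 x² + x − 2.62 = 0, giving x = 0.172 V (positive root), so V_GS = 1.02 V.
I_D = (V_DD − V_GS)/R = (3.47 − 1.02) / 44.9 = 0.0545 mA.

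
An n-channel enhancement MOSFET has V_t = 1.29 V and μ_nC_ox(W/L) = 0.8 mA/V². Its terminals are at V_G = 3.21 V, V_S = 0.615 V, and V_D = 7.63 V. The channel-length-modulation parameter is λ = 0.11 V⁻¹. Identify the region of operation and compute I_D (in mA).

V_GS = V_G − V_S = 3.21 − 0.615 = 2.59 V; V_DS = V_D − V_S = 7.63 − 0.615 = 7.01 V.
V_ov = V_GS − V_t = 2.59 − 1.29 = 1.3 V.
Since V_DS = 7.01 V ≥ V_ov = 1.3 V, the device is in saturation.
I_D = ½ k_n V_ov² (1 + λ V_DS) = 0.5 × 0.8 × 1.3² × (1 + 0.11 × 7.01) = 1.21 mA.

Saturation; I_D = 1.21 mA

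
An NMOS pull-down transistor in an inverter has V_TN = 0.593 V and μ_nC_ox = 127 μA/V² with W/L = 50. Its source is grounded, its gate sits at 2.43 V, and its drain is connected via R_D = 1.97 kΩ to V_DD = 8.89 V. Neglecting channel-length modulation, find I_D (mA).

I_D = 4.30 mA

V_GS = V_G = 2.43 V, so V_ov = 2.43 − 0.593 = 1.84 V.
k_n = μ_nC_ox · (W/L) = 6.35 mA/V².
Assume saturation: I_D = ½ k_n V_ov² = 0.5 × 6.35 × 1.84² = 10.7 mA, giving V_DS = V_DD − I_D R_D = 8.89 − 10.7 × 1.97 = -12.2 V.
But -12.2 V < V_ov = 1.84 V, so the device is actually in triode.
In triode I_D = k_n[V_ov V_DS − ½ V_DS²] and I_D = (V_DD − V_DS)/R_D. Equating: 6.25 V_DS² − 23.98 V_DS + 8.89 = 0, giving V_DS = 0.416 V (the root below V_ov).
I_D = (8.89 − 0.416) / 1.97 = 4.3 mA.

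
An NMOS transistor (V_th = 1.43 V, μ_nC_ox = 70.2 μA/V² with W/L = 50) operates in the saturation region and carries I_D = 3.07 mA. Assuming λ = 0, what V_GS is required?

k_n = μ_nC_ox · (W/L) = 3.51 mA/V².
In saturation I_D = ½ k_n (V_GS − V_th)², so V_GS − V_th = √(2 I_D / k_n) = √(2 × 3.07 / 3.51) = 1.32 V.
V_GS = 1.43 + 1.32 = 2.75 V.

V_GS = 2.75 V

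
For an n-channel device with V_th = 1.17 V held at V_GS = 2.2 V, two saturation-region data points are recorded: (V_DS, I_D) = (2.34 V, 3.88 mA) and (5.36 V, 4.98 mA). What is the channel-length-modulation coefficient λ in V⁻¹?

With V_GS fixed, I_D ∝ (1 + λ V_DS) in saturation, so I_D2/I_D1 = (1 + λ V_DS2)/(1 + λ V_DS1).
4.98/3.88 = 1.284 = (1 + 5.36 λ)/(1 + 2.34 λ).
Solving: λ (I_D1 V_DS2 − I_D2 V_DS1) = I_D2 − I_D1, so λ = (4.98 − 3.88) / (3.88 × 5.36 − 4.98 × 2.34) = 1.1 / 9.14 = 0.12 V⁻¹.

λ = 0.120 V⁻¹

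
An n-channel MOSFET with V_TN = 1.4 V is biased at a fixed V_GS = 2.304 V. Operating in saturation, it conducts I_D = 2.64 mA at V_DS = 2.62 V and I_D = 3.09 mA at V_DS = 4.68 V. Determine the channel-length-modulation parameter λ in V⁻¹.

λ = 0.106 V⁻¹

With V_GS fixed, I_D ∝ (1 + λ V_DS) in saturation, so I_D2/I_D1 = (1 + λ V_DS2)/(1 + λ V_DS1).
3.09/2.64 = 1.17 = (1 + 4.68 λ)/(1 + 2.62 λ).
Solving: λ (I_D1 V_DS2 − I_D2 V_DS1) = I_D2 − I_D1, so λ = (3.09 − 2.64) / (2.64 × 4.68 − 3.09 × 2.62) = 0.45 / 4.26 = 0.106 V⁻¹.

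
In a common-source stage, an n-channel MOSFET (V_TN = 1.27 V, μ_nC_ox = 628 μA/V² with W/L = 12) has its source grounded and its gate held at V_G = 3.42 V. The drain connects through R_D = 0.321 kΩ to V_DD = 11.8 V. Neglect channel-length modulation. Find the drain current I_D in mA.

I_D = 17.4 mA

V_GS = V_G = 3.42 V, so V_ov = 3.42 − 1.27 = 2.15 V.
k_n = μ_nC_ox · (W/L) = 7.536 mA/V².
Assume saturation: I_D = ½ k_n V_ov² = 0.5 × 7.536 × 2.15² = 17.4 mA, giving V_DS = V_DD − I_D R_D = 11.8 − 17.4 × 0.321 = 6.21 V.
V_DS = 6.21 V ≥ V_ov = 2.15 V, confirming saturation.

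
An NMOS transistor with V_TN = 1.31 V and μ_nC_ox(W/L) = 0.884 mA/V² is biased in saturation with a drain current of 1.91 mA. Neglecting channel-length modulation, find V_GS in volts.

In saturation I_D = ½ k_n (V_GS − V_TN)², so V_GS − V_TN = √(2 I_D / k_n) = √(2 × 1.91 / 0.884) = 2.08 V.
V_GS = 1.31 + 2.08 = 3.39 V.

V_GS = 3.39 V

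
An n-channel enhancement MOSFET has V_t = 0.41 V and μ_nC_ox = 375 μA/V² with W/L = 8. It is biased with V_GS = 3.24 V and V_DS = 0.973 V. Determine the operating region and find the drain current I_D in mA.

k_n = μ_nC_ox · (W/L) = 3 mA/V².
V_ov = V_GS − V_t = 3.24 − 0.41 = 2.83 V.
Since V_DS = 0.973 V < V_ov = 2.83 V, the device is in the triode region.
I_D = k_n [V_ov · V_DS − ½ V_DS²] = 3 × [2.83 × 0.973 − 0.5 × 0.973²] = 6.84 mA.

Triode; I_D = 6.84 mA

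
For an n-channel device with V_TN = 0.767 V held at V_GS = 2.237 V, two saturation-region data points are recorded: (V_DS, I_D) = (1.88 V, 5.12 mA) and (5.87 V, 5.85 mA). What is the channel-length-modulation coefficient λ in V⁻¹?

λ = 0.0383 V⁻¹

With V_GS fixed, I_D ∝ (1 + λ V_DS) in saturation, so I_D2/I_D1 = (1 + λ V_DS2)/(1 + λ V_DS1).
5.85/5.12 = 1.143 = (1 + 5.87 λ)/(1 + 1.88 λ).
Solving: λ (I_D1 V_DS2 − I_D2 V_DS1) = I_D2 − I_D1, so λ = (5.85 − 5.12) / (5.12 × 5.87 − 5.85 × 1.88) = 0.73 / 19.1 = 0.0383 V⁻¹.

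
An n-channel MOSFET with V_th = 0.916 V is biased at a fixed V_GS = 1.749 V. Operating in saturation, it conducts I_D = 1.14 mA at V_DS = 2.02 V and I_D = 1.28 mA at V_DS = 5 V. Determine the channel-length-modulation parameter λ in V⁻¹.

λ = 0.0450 V⁻¹

With V_GS fixed, I_D ∝ (1 + λ V_DS) in saturation, so I_D2/I_D1 = (1 + λ V_DS2)/(1 + λ V_DS1).
1.28/1.14 = 1.123 = (1 + 5 λ)/(1 + 2.02 λ).
Solving: λ (I_D1 V_DS2 − I_D2 V_DS1) = I_D2 − I_D1, so λ = (1.28 − 1.14) / (1.14 × 5 − 1.28 × 2.02) = 0.14 / 3.11 = 0.045 V⁻¹.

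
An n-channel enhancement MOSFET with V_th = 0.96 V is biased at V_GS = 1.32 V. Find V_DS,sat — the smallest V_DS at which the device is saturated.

The boundary between triode and saturation is V_DS = V_GS − V_th = V_ov.
V_ov = 1.32 − 0.96 = 0.36 V.

V_DS,sat = 0.360 V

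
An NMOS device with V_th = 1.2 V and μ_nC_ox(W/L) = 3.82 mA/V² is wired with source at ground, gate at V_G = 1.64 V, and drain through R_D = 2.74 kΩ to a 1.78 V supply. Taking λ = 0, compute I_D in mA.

I_D = 0.370 mA

V_GS = V_G = 1.64 V, so V_ov = 1.64 − 1.2 = 0.44 V.
Assume saturation: I_D = ½ k_n V_ov² = 0.5 × 3.82 × 0.44² = 0.37 mA, giving V_DS = V_DD − I_D R_D = 1.78 − 0.37 × 2.74 = 0.767 V.
V_DS = 0.767 V ≥ V_ov = 0.44 V, confirming saturation.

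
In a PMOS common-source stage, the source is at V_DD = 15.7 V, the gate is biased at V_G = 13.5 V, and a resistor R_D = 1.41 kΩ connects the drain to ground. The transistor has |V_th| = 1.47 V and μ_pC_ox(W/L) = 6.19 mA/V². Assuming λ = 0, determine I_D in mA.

V_SG = V_DD − V_G = 15.7 − 13.5 = 2.2 V, so V_ov = 2.2 − 1.47 = 0.73 V.
Assume saturation: I_D = ½ k_p V_ov² = 0.5 × 6.19 × 0.73² = 1.65 mA, giving V_SD = V_DD − I_D R_D = 15.7 − 1.65 × 1.41 = 13.4 V.
V_SD = 13.4 V ≥ V_ov = 0.73 V, confirming saturation.

I_D = 1.65 mA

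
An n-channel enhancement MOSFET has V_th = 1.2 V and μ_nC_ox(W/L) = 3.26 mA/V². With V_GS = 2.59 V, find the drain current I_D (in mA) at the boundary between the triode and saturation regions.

At the boundary V_DS = V_ov = V_GS − V_th = 2.59 − 1.2 = 1.39 V.
I_D = ½ k_n V_ov² = 0.5 × 3.26 × 1.39² = 3.15 mA.

I_D = 3.15 mA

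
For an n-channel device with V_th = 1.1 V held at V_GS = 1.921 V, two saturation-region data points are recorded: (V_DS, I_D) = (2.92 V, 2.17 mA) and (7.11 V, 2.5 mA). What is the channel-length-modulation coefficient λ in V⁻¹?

λ = 0.0406 V⁻¹

With V_GS fixed, I_D ∝ (1 + λ V_DS) in saturation, so I_D2/I_D1 = (1 + λ V_DS2)/(1 + λ V_DS1).
2.5/2.17 = 1.152 = (1 + 7.11 λ)/(1 + 2.92 λ).
Solving: λ (I_D1 V_DS2 − I_D2 V_DS1) = I_D2 − I_D1, so λ = (2.5 − 2.17) / (2.17 × 7.11 − 2.5 × 2.92) = 0.33 / 8.13 = 0.0406 V⁻¹.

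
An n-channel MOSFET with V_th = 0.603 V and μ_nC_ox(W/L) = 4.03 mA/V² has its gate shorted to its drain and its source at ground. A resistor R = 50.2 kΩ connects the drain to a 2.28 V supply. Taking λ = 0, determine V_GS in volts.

With gate tied to drain, V_GS = V_DS ≥ V_GS − V_th, so the device is in saturation.
KCL at the drain: ½ k_n (V_GS − V_th)² = (V_DD − V_GS)/R.
Let x = V_GS − 0.603. Then 101 x² + x − 1.677 = 0, giving x = 0.124 V (positive root), so V_GS = 0.727 V.
I_D = (V_DD − V_GS)/R = (2.28 − 0.727) / 50.2 = 0.0309 mA.

V_GS = 0.727 V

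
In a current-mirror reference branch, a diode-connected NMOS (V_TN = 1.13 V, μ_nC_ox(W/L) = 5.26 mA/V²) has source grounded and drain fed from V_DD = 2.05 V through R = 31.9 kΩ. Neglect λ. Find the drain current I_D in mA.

I_D = 0.0257 mA

With gate tied to drain, V_GS = V_DS ≥ V_GS − V_TN, so the device is in saturation.
KCL at the drain: ½ k_n (V_GS − V_TN)² = (V_DD − V_GS)/R.
Let x = V_GS − 1.13. Then 83.9 x² + x − 0.92 = 0, giving x = 0.0989 V (positive root), so V_GS = 1.23 V.
I_D = (V_DD − V_GS)/R = (2.05 − 1.23) / 31.9 = 0.0257 mA.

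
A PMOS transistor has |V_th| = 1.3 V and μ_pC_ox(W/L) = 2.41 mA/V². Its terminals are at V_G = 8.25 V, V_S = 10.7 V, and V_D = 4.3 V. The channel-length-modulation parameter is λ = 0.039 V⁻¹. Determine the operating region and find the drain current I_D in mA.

Saturation; I_D = 1.99 mA

V_SG = V_S − V_G = 10.7 − 8.25 = 2.45 V; V_SD = V_S − V_D = 10.7 − 4.3 = 6.4 V.
V_ov = V_SG − |V_th| = 2.45 − 1.3 = 1.15 V.
Since V_SD = 6.4 V ≥ V_ov = 1.15 V, the device is in saturation.
I_D = ½ k_p V_ov² (1 + λ V_SD) = 0.5 × 2.41 × 1.15² × (1 + 0.039 × 6.4) = 1.99 mA.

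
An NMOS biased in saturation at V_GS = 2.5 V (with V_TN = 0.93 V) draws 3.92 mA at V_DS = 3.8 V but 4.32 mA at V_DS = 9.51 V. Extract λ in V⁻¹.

λ = 0.0192 V⁻¹

With V_GS fixed, I_D ∝ (1 + λ V_DS) in saturation, so I_D2/I_D1 = (1 + λ V_DS2)/(1 + λ V_DS1).
4.32/3.92 = 1.102 = (1 + 9.51 λ)/(1 + 3.8 λ).
Solving: λ (I_D1 V_DS2 − I_D2 V_DS1) = I_D2 − I_D1, so λ = (4.32 − 3.92) / (3.92 × 9.51 − 4.32 × 3.8) = 0.4 / 20.9 = 0.0192 V⁻¹.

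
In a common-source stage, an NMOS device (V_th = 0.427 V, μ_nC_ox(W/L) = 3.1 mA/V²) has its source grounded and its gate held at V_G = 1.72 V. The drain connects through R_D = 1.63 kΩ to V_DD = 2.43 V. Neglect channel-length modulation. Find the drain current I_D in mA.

V_GS = V_G = 1.72 V, so V_ov = 1.72 − 0.427 = 1.29 V.
Assume saturation: I_D = ½ k_n V_ov² = 0.5 × 3.1 × 1.29² = 2.59 mA, giving V_DS = V_DD − I_D R_D = 2.43 − 2.59 × 1.63 = -1.79 V.
But -1.79 V < V_ov = 1.29 V, so the device is actually in triode.
In triode I_D = k_n[V_ov V_DS − ½ V_DS²] and I_D = (V_DD − V_DS)/R_D. Equating: 2.53 V_DS² − 7.534 V_DS + 2.43 = 0, giving V_DS = 0.368 V (the root below V_ov).
I_D = (2.43 − 0.368) / 1.63 = 1.27 mA.

I_D = 1.27 mA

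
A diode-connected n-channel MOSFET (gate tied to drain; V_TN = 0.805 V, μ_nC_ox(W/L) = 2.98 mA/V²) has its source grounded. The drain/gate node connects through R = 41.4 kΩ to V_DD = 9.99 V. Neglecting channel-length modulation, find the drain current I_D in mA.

I_D = 0.213 mA

With gate tied to drain, V_GS = V_DS ≥ V_GS − V_TN, so the device is in saturation.
KCL at the drain: ½ k_n (V_GS − V_TN)² = (V_DD − V_GS)/R.
Let x = V_GS − 0.805. Then 61.7 x² + x − 9.185 = 0, giving x = 0.378 V (positive root), so V_GS = 1.18 V.
I_D = (V_DD − V_GS)/R = (9.99 − 1.18) / 41.4 = 0.213 mA.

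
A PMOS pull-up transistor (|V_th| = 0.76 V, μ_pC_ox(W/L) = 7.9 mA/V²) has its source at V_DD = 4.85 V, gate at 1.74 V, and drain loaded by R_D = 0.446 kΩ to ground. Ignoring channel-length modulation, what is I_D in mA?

I_D = 9.56 mA

V_SG = V_DD − V_G = 4.85 − 1.74 = 3.11 V, so V_ov = 3.11 − 0.76 = 2.35 V.
Assume saturation: I_D = ½ k_p V_ov² = 0.5 × 7.9 × 2.35² = 21.8 mA, giving V_SD = V_DD − I_D R_D = 4.85 − 21.8 × 0.446 = -4.88 V.
But -4.88 V < V_ov = 2.35 V, so the device is actually in triode.
In triode I_D = k_p[V_ov V_SD − ½ V_SD²] and I_D = (V_DD − V_SD)/R_D. Equating: 1.76 V_SD² − 9.28 V_SD + 4.85 = 0, giving V_SD = 0.588 V (the root below V_ov).
I_D = (4.85 − 0.588) / 0.446 = 9.56 mA.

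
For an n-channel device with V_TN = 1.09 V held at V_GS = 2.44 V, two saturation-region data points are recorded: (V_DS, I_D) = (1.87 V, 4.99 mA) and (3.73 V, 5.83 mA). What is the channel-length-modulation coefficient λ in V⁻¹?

With V_GS fixed, I_D ∝ (1 + λ V_DS) in saturation, so I_D2/I_D1 = (1 + λ V_DS2)/(1 + λ V_DS1).
5.83/4.99 = 1.168 = (1 + 3.73 λ)/(1 + 1.87 λ).
Solving: λ (I_D1 V_DS2 − I_D2 V_DS1) = I_D2 − I_D1, so λ = (5.83 − 4.99) / (4.99 × 3.73 − 5.83 × 1.87) = 0.84 / 7.71 = 0.109 V⁻¹.

λ = 0.109 V⁻¹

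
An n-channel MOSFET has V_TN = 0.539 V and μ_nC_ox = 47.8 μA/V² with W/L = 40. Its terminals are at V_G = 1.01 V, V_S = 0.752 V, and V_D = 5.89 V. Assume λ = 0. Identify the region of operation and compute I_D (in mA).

Cutoff; I_D = 0 mA

V_GS = V_G − V_S = 1.01 − 0.752 = 0.258 V; V_DS = V_D − V_S = 5.89 − 0.752 = 5.14 V.
V_GS = 0.258 V < V_TN = 0.539 V, so the transistor is in cutoff.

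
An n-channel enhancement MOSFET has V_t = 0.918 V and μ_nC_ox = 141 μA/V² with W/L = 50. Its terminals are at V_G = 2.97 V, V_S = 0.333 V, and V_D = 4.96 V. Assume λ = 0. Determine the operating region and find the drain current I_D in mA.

V_GS = V_G − V_S = 2.97 − 0.333 = 2.64 V; V_DS = V_D − V_S = 4.96 − 0.333 = 4.63 V.
k_n = μ_nC_ox · (W/L) = 7.05 mA/V².
V_ov = V_GS − V_t = 2.64 − 0.918 = 1.72 V.
Since V_DS = 4.63 V ≥ V_ov = 1.72 V, the device is in saturation.
I_D = ½ k_n V_ov² = 0.5 × 7.05 × 1.72² = 10.4 mA.

Saturation; I_D = 10.4 mA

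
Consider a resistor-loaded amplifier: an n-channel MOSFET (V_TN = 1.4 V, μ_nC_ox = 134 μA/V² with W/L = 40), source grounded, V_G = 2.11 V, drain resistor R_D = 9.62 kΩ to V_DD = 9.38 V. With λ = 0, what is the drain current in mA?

V_GS = V_G = 2.11 V, so V_ov = 2.11 − 1.4 = 0.71 V.
k_n = μ_nC_ox · (W/L) = 5.36 mA/V².
Assume saturation: I_D = ½ k_n V_ov² = 0.5 × 5.36 × 0.71² = 1.35 mA, giving V_DS = V_DD − I_D R_D = 9.38 − 1.35 × 9.62 = -3.62 V.
But -3.62 V < V_ov = 0.71 V, so the device is actually in triode.
In triode I_D = k_n[V_ov V_DS − ½ V_DS²] and I_D = (V_DD − V_DS)/R_D. Equating: 25.8 V_DS² − 37.61 V_DS + 9.38 = 0, giving V_DS = 0.319 V (the root below V_ov).
I_D = (9.38 − 0.319) / 9.62 = 0.942 mA.

I_D = 0.942 mA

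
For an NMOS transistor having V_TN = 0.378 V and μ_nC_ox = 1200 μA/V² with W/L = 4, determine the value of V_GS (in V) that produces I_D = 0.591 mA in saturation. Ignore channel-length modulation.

k_n = μ_nC_ox · (W/L) = 4.8 mA/V².
In saturation I_D = ½ k_n (V_GS − V_TN)², so V_GS − V_TN = √(2 I_D / k_n) = √(2 × 0.591 / 4.8) = 0.496 V.
V_GS = 0.378 + 0.496 = 0.874 V.

V_GS = 0.874 V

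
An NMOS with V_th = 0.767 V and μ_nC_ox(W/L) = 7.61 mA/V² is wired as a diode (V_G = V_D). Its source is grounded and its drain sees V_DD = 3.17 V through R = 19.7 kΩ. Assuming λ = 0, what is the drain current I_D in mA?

With gate tied to drain, V_GS = V_DS ≥ V_GS − V_th, so the device is in saturation.
KCL at the drain: ½ k_n (V_GS − V_th)² = (V_DD − V_GS)/R.
Let x = V_GS − 0.767. Then 75 x² + x − 2.403 = 0, giving x = 0.173 V (positive root), so V_GS = 0.94 V.
I_D = (V_DD − V_GS)/R = (3.17 − 0.94) / 19.7 = 0.113 mA.

I_D = 0.113 mA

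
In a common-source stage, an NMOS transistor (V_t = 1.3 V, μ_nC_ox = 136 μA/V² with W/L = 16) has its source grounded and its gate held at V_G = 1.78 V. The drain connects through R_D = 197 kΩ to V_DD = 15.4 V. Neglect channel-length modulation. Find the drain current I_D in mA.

V_GS = V_G = 1.78 V, so V_ov = 1.78 − 1.3 = 0.48 V.
k_n = μ_nC_ox · (W/L) = 2.176 mA/V².
Assume saturation: I_D = ½ k_n V_ov² = 0.5 × 2.176 × 0.48² = 0.251 mA, giving V_DS = V_DD − I_D R_D = 15.4 − 0.251 × 197 = -34 V.
But -34 V < V_ov = 0.48 V, so the device is actually in triode.
In triode I_D = k_n[V_ov V_DS − ½ V_DS²] and I_D = (V_DD − V_DS)/R_D. Equating: 214 V_DS² − 206.8 V_DS + 15.4 = 0, giving V_DS = 0.0813 V (the root below V_ov).
I_D = (15.4 − 0.0813) / 197 = 0.0778 mA.

I_D = 0.0778 mA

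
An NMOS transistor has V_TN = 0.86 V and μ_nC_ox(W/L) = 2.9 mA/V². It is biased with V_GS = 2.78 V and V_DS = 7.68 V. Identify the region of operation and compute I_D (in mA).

V_ov = V_GS − V_TN = 2.78 − 0.86 = 1.92 V.
Since V_DS = 7.68 V ≥ V_ov = 1.92 V, the device is in saturation.
I_D = ½ k_n V_ov² = 0.5 × 2.9 × 1.92² = 5.35 mA.

Saturation; I_D = 5.35 mA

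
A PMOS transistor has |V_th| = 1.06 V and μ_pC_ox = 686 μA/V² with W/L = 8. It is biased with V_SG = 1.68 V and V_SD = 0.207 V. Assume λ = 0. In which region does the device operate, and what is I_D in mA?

k_p = μ_pC_ox · (W/L) = 5.488 mA/V².
V_ov = V_SG − |V_th| = 1.68 − 1.06 = 0.62 V.
Since V_SD = 0.207 V < V_ov = 0.62 V, the device is in the triode region.
I_D = k_p [V_ov · V_SD − ½ V_SD²] = 5.488 × [0.62 × 0.207 − 0.5 × 0.207²] = 0.587 mA.

Triode; I_D = 0.587 mA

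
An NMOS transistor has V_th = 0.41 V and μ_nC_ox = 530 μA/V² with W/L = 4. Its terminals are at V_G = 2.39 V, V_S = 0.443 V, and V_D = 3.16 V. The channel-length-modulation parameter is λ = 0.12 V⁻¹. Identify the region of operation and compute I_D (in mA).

Saturation; I_D = 3.32 mA

V_GS = V_G − V_S = 2.39 − 0.443 = 1.95 V; V_DS = V_D − V_S = 3.16 − 0.443 = 2.72 V.
k_n = μ_nC_ox · (W/L) = 2.12 mA/V².
V_ov = V_GS − V_th = 1.95 − 0.41 = 1.54 V.
Since V_DS = 2.72 V ≥ V_ov = 1.54 V, the device is in saturation.
I_D = ½ k_n V_ov² (1 + λ V_DS) = 0.5 × 2.12 × 1.54² × (1 + 0.12 × 2.72) = 3.32 mA.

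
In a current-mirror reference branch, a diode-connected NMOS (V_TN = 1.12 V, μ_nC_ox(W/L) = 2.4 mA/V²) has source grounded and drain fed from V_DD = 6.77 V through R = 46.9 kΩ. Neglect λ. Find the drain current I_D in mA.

I_D = 0.114 mA

With gate tied to drain, V_GS = V_DS ≥ V_GS − V_TN, so the device is in saturation.
KCL at the drain: ½ k_n (V_GS − V_TN)² = (V_DD − V_GS)/R.
Let x = V_GS − 1.12. Then 56.3 x² + x − 5.65 = 0, giving x = 0.308 V (positive root), so V_GS = 1.43 V.
I_D = (V_DD − V_GS)/R = (6.77 − 1.43) / 46.9 = 0.114 mA.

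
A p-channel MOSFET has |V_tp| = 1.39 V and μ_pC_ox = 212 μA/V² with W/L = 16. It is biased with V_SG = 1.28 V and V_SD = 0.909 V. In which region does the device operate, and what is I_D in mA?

V_SG = 1.28 V < |V_tp| = 1.39 V, so the transistor is in cutoff.

Cutoff; I_D = 0 mA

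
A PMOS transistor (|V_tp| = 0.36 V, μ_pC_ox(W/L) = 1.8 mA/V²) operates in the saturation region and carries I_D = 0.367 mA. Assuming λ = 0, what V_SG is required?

V_SG = 0.999 V

In saturation I_D = ½ k_p (V_SG − |V_tp|)², so V_SG − |V_tp| = √(2 I_D / k_p) = √(2 × 0.367 / 1.8) = 0.639 V.
V_SG = 0.36 + 0.639 = 0.999 V.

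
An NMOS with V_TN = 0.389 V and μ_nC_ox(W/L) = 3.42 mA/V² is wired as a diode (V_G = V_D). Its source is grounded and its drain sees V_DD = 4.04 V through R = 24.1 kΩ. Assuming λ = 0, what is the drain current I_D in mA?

I_D = 0.140 mA

With gate tied to drain, V_GS = V_DS ≥ V_GS − V_TN, so the device is in saturation.
KCL at the drain: ½ k_n (V_GS − V_TN)² = (V_DD − V_GS)/R.
Let x = V_GS − 0.389. Then 41.2 x² + x − 3.651 = 0, giving x = 0.286 V (positive root), so V_GS = 0.675 V.
I_D = (V_DD − V_GS)/R = (4.04 − 0.675) / 24.1 = 0.14 mA.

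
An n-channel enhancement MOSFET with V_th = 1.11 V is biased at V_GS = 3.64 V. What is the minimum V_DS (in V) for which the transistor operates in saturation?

V_DS,sat = 2.53 V

The boundary between triode and saturation is V_DS = V_GS − V_th = V_ov.
V_ov = 3.64 − 1.11 = 2.53 V.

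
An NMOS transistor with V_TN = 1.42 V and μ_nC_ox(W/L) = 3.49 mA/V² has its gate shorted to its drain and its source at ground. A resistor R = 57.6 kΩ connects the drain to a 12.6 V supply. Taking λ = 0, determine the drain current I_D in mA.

With gate tied to drain, V_GS = V_DS ≥ V_GS − V_TN, so the device is in saturation.
KCL at the drain: ½ k_n (V_GS − V_TN)² = (V_DD − V_GS)/R.
Let x = V_GS − 1.42. Then 101 x² + x − 11.18 = 0, giving x = 0.329 V (positive root), so V_GS = 1.75 V.
I_D = (V_DD − V_GS)/R = (12.6 − 1.75) / 57.6 = 0.188 mA.

I_D = 0.188 mA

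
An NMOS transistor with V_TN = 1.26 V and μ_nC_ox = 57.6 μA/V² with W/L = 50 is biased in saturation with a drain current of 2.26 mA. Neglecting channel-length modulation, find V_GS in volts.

V_GS = 2.51 V

k_n = μ_nC_ox · (W/L) = 2.88 mA/V².
In saturation I_D = ½ k_n (V_GS − V_TN)², so V_GS − V_TN = √(2 I_D / k_n) = √(2 × 2.26 / 2.88) = 1.25 V.
V_GS = 1.26 + 1.25 = 2.51 V.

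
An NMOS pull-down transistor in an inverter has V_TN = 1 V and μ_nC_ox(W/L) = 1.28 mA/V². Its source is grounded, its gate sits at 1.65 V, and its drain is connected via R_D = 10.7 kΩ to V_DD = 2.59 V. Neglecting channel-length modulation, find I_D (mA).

I_D = 0.210 mA

V_GS = V_G = 1.65 V, so V_ov = 1.65 − 1 = 0.65 V.
Assume saturation: I_D = ½ k_n V_ov² = 0.5 × 1.28 × 0.65² = 0.27 mA, giving V_DS = V_DD − I_D R_D = 2.59 − 0.27 × 10.7 = -0.303 V.
But -0.303 V < V_ov = 0.65 V, so the device is actually in triode.
In triode I_D = k_n[V_ov V_DS − ½ V_DS²] and I_D = (V_DD − V_DS)/R_D. Equating: 6.85 V_DS² − 9.902 V_DS + 2.59 = 0, giving V_DS = 0.343 V (the root below V_ov).
I_D = (2.59 − 0.343) / 10.7 = 0.21 mA.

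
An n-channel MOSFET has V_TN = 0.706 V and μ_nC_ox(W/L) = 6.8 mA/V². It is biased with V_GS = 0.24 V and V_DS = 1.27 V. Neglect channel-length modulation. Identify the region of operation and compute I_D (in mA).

V_GS = 0.24 V < V_TN = 0.706 V, so the transistor is in cutoff.

Cutoff; I_D = 0 mA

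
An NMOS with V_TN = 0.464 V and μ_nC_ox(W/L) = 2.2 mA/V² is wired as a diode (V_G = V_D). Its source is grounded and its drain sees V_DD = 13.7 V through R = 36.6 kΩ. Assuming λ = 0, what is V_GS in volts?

V_GS = 1.03 V

With gate tied to drain, V_GS = V_DS ≥ V_GS − V_TN, so the device is in saturation.
KCL at the drain: ½ k_n (V_GS − V_TN)² = (V_DD − V_GS)/R.
Let x = V_GS − 0.464. Then 40.3 x² + x − 13.24 = 0, giving x = 0.561 V (positive root), so V_GS = 1.03 V.
I_D = (V_DD − V_GS)/R = (13.7 − 1.03) / 36.6 = 0.346 mA.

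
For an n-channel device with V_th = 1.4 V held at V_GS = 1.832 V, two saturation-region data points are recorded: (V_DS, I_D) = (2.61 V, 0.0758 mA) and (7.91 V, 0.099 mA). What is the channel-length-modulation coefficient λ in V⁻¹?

With V_GS fixed, I_D ∝ (1 + λ V_DS) in saturation, so I_D2/I_D1 = (1 + λ V_DS2)/(1 + λ V_DS1).
0.099/0.0758 = 1.306 = (1 + 7.91 λ)/(1 + 2.61 λ).
Solving: λ (I_D1 V_DS2 − I_D2 V_DS1) = I_D2 − I_D1, so λ = (0.099 − 0.0758) / (0.0758 × 7.91 − 0.099 × 2.61) = 0.0232 / 0.341 = 0.068 V⁻¹.

λ = 0.0680 V⁻¹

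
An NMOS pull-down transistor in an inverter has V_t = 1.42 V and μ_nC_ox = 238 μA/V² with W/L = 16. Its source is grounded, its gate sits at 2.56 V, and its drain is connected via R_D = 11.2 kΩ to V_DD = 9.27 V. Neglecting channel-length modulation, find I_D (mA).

V_GS = V_G = 2.56 V, so V_ov = 2.56 − 1.42 = 1.14 V.
k_n = μ_nC_ox · (W/L) = 3.808 mA/V².
Assume saturation: I_D = ½ k_n V_ov² = 0.5 × 3.808 × 1.14² = 2.47 mA, giving V_DS = V_DD − I_D R_D = 9.27 − 2.47 × 11.2 = -18.4 V.
But -18.4 V < V_ov = 1.14 V, so the device is actually in triode.
In triode I_D = k_n[V_ov V_DS − ½ V_DS²] and I_D = (V_DD − V_DS)/R_D. Equating: 21.3 V_DS² − 49.62 V_DS + 9.27 = 0, giving V_DS = 0.205 V (the root below V_ov).
I_D = (9.27 − 0.205) / 11.2 = 0.809 mA.

I_D = 0.809 mA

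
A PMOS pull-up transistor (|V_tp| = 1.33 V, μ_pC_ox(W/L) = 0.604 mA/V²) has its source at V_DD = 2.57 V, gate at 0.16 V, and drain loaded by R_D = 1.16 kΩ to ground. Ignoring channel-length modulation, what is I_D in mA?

I_D = 0.352 mA

V_SG = V_DD − V_G = 2.57 − 0.16 = 2.41 V, so V_ov = 2.41 − 1.33 = 1.08 V.
Assume saturation: I_D = ½ k_p V_ov² = 0.5 × 0.604 × 1.08² = 0.352 mA, giving V_SD = V_DD − I_D R_D = 2.57 − 0.352 × 1.16 = 2.16 V.
V_SD = 2.16 V ≥ V_ov = 1.08 V, confirming saturation.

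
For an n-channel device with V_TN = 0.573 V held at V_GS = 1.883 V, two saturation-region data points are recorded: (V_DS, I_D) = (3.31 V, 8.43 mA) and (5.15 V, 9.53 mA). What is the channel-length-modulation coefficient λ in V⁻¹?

λ = 0.0927 V⁻¹

With V_GS fixed, I_D ∝ (1 + λ V_DS) in saturation, so I_D2/I_D1 = (1 + λ V_DS2)/(1 + λ V_DS1).
9.53/8.43 = 1.13 = (1 + 5.15 λ)/(1 + 3.31 λ).
Solving: λ (I_D1 V_DS2 − I_D2 V_DS1) = I_D2 − I_D1, so λ = (9.53 − 8.43) / (8.43 × 5.15 − 9.53 × 3.31) = 1.1 / 11.9 = 0.0927 V⁻¹.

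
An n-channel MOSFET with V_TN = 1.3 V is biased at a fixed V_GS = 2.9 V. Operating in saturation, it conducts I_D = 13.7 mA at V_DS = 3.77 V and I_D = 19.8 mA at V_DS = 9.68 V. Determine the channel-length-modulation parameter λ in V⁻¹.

λ = 0.105 V⁻¹

With V_GS fixed, I_D ∝ (1 + λ V_DS) in saturation, so I_D2/I_D1 = (1 + λ V_DS2)/(1 + λ V_DS1).
19.8/13.7 = 1.445 = (1 + 9.68 λ)/(1 + 3.77 λ).
Solving: λ (I_D1 V_DS2 − I_D2 V_DS1) = I_D2 − I_D1, so λ = (19.8 − 13.7) / (13.7 × 9.68 − 19.8 × 3.77) = 6.1 / 58 = 0.105 V⁻¹.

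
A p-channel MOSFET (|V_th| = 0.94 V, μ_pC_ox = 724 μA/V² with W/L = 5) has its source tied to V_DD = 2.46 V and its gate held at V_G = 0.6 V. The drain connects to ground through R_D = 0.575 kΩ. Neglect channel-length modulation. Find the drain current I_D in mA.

V_SG = V_DD − V_G = 2.46 − 0.6 = 1.86 V, so V_ov = 1.86 − 0.94 = 0.92 V.
k_p = μ_pC_ox · (W/L) = 3.62 mA/V².
Assume saturation: I_D = ½ k_p V_ov² = 0.5 × 3.62 × 0.92² = 1.53 mA, giving V_SD = V_DD − I_D R_D = 2.46 − 1.53 × 0.575 = 1.58 V.
V_SD = 1.58 V ≥ V_ov = 0.92 V, confirming saturation.

I_D = 1.53 mA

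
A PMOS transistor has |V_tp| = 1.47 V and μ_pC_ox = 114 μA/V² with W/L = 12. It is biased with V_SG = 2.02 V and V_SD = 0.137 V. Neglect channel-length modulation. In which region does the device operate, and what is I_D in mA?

Triode; I_D = 0.0902 mA

k_p = μ_pC_ox · (W/L) = 1.368 mA/V².
V_ov = V_SG − |V_tp| = 2.02 − 1.47 = 0.55 V.
Since V_SD = 0.137 V < V_ov = 0.55 V, the device is in the triode region.
I_D = k_p [V_ov · V_SD − ½ V_SD²] = 1.368 × [0.55 × 0.137 − 0.5 × 0.137²] = 0.0902 mA.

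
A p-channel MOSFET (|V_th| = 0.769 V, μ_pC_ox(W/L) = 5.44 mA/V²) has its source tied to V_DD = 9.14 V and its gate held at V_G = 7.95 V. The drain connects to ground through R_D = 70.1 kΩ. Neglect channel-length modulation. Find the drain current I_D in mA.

V_SG = V_DD − V_G = 9.14 − 7.95 = 1.19 V, so V_ov = 1.19 − 0.769 = 0.421 V.
Assume saturation: I_D = ½ k_p V_ov² = 0.5 × 5.44 × 0.421² = 0.482 mA, giving V_SD = V_DD − I_D R_D = 9.14 − 0.482 × 70.1 = -24.7 V.
But -24.7 V < V_ov = 0.421 V, so the device is actually in triode.
In triode I_D = k_p[V_ov V_SD − ½ V_SD²] and I_D = (V_DD − V_SD)/R_D. Equating: 191 V_SD² − 161.5 V_SD + 9.14 = 0, giving V_SD = 0.061 V (the root below V_ov).
I_D = (9.14 − 0.061) / 70.1 = 0.13 mA.

I_D = 0.130 mA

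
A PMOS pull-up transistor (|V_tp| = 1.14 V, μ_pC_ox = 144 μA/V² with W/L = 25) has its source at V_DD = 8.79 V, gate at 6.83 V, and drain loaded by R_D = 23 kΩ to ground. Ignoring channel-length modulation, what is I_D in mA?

I_D = 0.376 mA

V_SG = V_DD − V_G = 8.79 − 6.83 = 1.96 V, so V_ov = 1.96 − 1.14 = 0.82 V.
k_p = μ_pC_ox · (W/L) = 3.6 mA/V².
Assume saturation: I_D = ½ k_p V_ov² = 0.5 × 3.6 × 0.82² = 1.21 mA, giving V_SD = V_DD − I_D R_D = 8.79 − 1.21 × 23 = -19 V.
But -19 V < V_ov = 0.82 V, so the device is actually in triode.
In triode I_D = k_p[V_ov V_SD − ½ V_SD²] and I_D = (V_DD − V_SD)/R_D. Equating: 41.4 V_SD² − 68.9 V_SD + 8.79 = 0, giving V_SD = 0.139 V (the root below V_ov).
I_D = (8.79 − 0.139) / 23 = 0.376 mA.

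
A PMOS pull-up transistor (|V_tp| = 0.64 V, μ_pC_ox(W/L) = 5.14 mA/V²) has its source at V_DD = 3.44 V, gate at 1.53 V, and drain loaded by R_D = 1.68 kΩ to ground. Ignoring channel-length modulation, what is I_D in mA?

V_SG = V_DD − V_G = 3.44 − 1.53 = 1.91 V, so V_ov = 1.91 − 0.64 = 1.27 V.
Assume saturation: I_D = ½ k_p V_ov² = 0.5 × 5.14 × 1.27² = 4.15 mA, giving V_SD = V_DD − I_D R_D = 3.44 − 4.15 × 1.68 = -3.52 V.
But -3.52 V < V_ov = 1.27 V, so the device is actually in triode.
In triode I_D = k_p[V_ov V_SD − ½ V_SD²] and I_D = (V_DD − V_SD)/R_D. Equating: 4.32 V_SD² − 11.97 V_SD + 3.44 = 0, giving V_SD = 0.326 V (the root below V_ov).
I_D = (3.44 − 0.326) / 1.68 = 1.85 mA.

I_D = 1.85 mA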